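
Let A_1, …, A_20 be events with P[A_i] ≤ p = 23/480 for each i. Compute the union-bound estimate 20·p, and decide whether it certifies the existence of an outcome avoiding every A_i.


Union bound: P[∪_{i=1}^{20} A_i] ≤ Σ_i P[A_i] ≤ 20·p = 20·(23/480) = 23/24.
Numerically: 23/24 ≈ 0.9583333.
Is 23/24 < 1? YES.
Since P[∪ A_i] ≤ 23/24 < 1, the complement has P[∩ A_i^c] ≥ 1 − 23/24 = 1/24 > 0, so some outcome avoids every A_i.

20·p = 23/24 ≈ 0.9583333; existence CERTIFIED by the union bound.


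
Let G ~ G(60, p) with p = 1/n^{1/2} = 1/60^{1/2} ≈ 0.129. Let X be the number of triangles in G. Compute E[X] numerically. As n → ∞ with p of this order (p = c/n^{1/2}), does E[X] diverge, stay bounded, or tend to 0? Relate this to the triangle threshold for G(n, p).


Number of potential triangles: C(60, 3) = 34220.
Each occurs with probability p³ ≈ (0.129)³ ≈ 2.15166e-03.
By linearity: E[X] = C(60, 3)·p³ ≈ 34220 · 2.15166e-03 ≈ 73.630.
Since α = 1/2 < 1, p = c/n^{1/2} ≫ 1/n is above the triangle threshold p ~ 1/n. Asymptotically E[X] ~ (c³/6)·n^{3(1−α)} = (1³/6)·n^{1.5} → ∞; triangles are abundant w.h.p.

E[X] ≈ 73.630; in regime p = Θ(1/n^{1/2}) E[X] diverges (above the triangle threshold p ~ 1/n).


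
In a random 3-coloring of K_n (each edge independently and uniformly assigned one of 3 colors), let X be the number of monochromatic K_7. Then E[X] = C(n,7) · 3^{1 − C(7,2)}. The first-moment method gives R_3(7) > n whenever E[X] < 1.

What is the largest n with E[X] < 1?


We need C(n, 7) · 3^{1 − 21} < 1, i.e. C(n, 7) < 3^{21 − 1} = 3486784401.
Check values of n near the boundary:
  n = 80: C(80, 7) = 3176716400; 3176716400 < 3486784401? YES
  n = 81: C(81, 7) = 3477216600; 3477216600 < 3486784401? YES
  n = 82: C(82, 7) = 3801756816; 3801756816 < 3486784401? NO
The largest n with C(n, 7) < 3486784401 is n = 81 (where E[X] = 42928600/43046721 ≈ 0.9972560). Hence R_3(7) > 81, i.e. R_3(7) ≥ 82.

Largest n = 81; hence R_3(7) > 81.


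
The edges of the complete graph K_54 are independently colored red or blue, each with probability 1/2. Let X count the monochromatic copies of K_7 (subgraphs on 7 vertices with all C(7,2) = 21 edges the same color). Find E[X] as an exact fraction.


Let X = Σ_S X_S over the C(54, 7) = 177100560 subsets S of size 7, where X_S = 1 if the K_7 on S is monochromatic.
For a fixed S, the K_7 on S has C(7, 2) = 21 edges. P[all 21 edges red] = (1/2)^21, and likewise for blue, so P[monochromatic] = 2·(1/2)^21 = 2^{1 − 21} = 1/1048576.
By linearity: E[X] = C(54, 7) · 2^{1 − 21} = 177100560 · 1/1048576 = 11068785/65536.
Numerically: E[X] ≈ 168.896255.

E[X] = C(54,7)·2^(1−C(7,2)) = 11068785/65536 ≈ 168.896255.


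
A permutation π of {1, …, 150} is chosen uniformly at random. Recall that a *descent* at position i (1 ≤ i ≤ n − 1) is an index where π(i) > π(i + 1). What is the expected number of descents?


Write X = Σ X_I over i = 1, …, 149, with X_I the indicator of one descent.
There are 149 indicators.
For each fixed i, the pair (π(i), π(i+1)) is a uniformly random ordered pair of distinct values from {1, …, 150}; by symmetry P[π(i) > π(i+1)] = 1/2.
By linearity: E[X] = 149 · (1/2) = (150 − 1) · (1/2) = 149/2 ≈ 74.500000.

E[X] = 149/2 = 74.500000.


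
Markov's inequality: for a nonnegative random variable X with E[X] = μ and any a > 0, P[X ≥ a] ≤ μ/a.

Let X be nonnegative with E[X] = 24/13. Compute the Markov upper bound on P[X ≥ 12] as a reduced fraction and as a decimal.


μ = E[X] = 24/13, a = 12.
Markov: P[X ≥ 12] ≤ μ/a = (24/13)/12 = 2/13.
Numerically: ≈ 0.15385.
(Since a = 12 > μ = 1.84615, the bound 2/13 is < 1 and informative.)

P[X ≥ 12] ≤ 2/13 ≈ 0.15385.


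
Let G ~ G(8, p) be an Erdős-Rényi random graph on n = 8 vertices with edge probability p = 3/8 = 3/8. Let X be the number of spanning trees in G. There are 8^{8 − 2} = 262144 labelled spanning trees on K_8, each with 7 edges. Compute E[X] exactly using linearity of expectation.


K_8 has 8^{8 − 2} = 262144 labelled spanning trees.
For each such spanning tree H, let X_H = 1 if all 7 edges of H are present in G. Then P[X_H = 1] = p^{7} = (3/8)^{7} = 2187/2097152.
By linearity: E[X] = Σ_H E[X_H] = 262144 · p^{7} = 262144 · 2187/2097152 = 2187/8.
Numerically: E[X] ≈ 273.38.

E[X] = 262144 · (3/8)^{7} = 2187/8 ≈ 273.38.


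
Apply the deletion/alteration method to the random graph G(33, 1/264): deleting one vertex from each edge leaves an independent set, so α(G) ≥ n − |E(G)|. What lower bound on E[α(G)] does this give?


E[|E(G)|] = C(33, 2)·p = 528 · (1/264) = 2.
E[α(G)] ≥ n − E[|E(G)|] = 33 − 2 = 31.
Numerically: ≈ 31.000000.
(This is only a lower bound; the true E[α(G)] may be larger.)

E[α(G)] ≥ 31 ≈ 31.000000.


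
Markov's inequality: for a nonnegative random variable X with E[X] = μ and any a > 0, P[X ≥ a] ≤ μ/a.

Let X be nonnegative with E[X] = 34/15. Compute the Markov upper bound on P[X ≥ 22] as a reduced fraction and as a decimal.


μ = E[X] = 34/15, a = 22.
Markov: P[X ≥ 22] ≤ μ/a = (34/15)/22 = 17/165.
Numerically: ≈ 0.10303.
(Since a = 22 > μ = 2.26667, the bound 17/165 is < 1 and informative.)

P[X ≥ 22] ≤ 17/165 ≈ 0.10303.


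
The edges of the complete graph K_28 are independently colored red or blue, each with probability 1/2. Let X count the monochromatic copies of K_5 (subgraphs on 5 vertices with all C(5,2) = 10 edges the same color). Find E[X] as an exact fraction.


Let X = Σ_S X_S over the C(28, 5) = 98280 subsets S of size 5, where X_S = 1 if the K_5 on S is monochromatic.
For a fixed S, the K_5 on S has C(5, 2) = 10 edges. P[all 10 edges red] = (1/2)^10, and likewise for blue, so P[monochromatic] = 2·(1/2)^10 = 2^{1 − 10} = 1/512.
Summing: E[X] = C(28, 5) · 2^{1 − 10} = 98280 · 1/512 = 12285/64.
Numerically: E[X] ≈ 191.9531.

E[X] = C(28,5)·2^(1−C(5,2)) = 12285/64 ≈ 191.9531.


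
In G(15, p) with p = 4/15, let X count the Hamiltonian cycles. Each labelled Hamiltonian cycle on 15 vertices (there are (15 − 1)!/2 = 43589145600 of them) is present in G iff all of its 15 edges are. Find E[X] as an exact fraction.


K_15 has (15 − 1)!/2 = 43589145600 labelled Hamiltonian cycles.
For each such Hamiltonian cycle H, let X_H = 1 if all 15 edges of H are present in G. Then P[X_H = 1] = p^{15} = (4/15)^{15} = 1073741824/437893890380859375.
Summing the indicators: E[X] = Σ_H E[X_H] = 43589145600 · p^{15} = 43589145600 · 1073741824/437893890380859375 = 7704277975826432/72081298828125.
Numerically: E[X] ≈ 106.883.

E[X] = 43589145600 · (4/15)^{15} = 7704277975826432/72081298828125 ≈ 106.883.


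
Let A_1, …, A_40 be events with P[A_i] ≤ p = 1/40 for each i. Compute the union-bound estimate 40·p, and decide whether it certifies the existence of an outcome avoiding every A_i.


Union bound: P[∪_{i=1}^{40} A_i] ≤ Σ_i P[A_i] ≤ 40·p = 40·(1/40) = 1.
Numerically: 1 ≈ 1.0000.
Is 1 < 1? NO.
Since the bound 1 is ≥ 1, the union bound is uninformative here; it does NOT by itself certify existence.

40·p = 1 ≈ 1.0000; existence NOT certified by the union bound.


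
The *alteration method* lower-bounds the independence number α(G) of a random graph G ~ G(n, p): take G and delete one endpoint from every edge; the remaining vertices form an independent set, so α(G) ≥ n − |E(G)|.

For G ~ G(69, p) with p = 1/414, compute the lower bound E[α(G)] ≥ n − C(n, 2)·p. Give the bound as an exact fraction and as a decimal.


E[|E(G)|] = C(69, 2)·p = 2346 · (1/414) = 17/3.
E[α(G)] ≥ n − E[|E(G)|] = 69 − 17/3 = 190/3.
Numerically: ≈ 63.3333.
(This is only a lower bound; the true E[α(G)] may be larger.)

E[α(G)] ≥ 190/3 ≈ 63.3333.


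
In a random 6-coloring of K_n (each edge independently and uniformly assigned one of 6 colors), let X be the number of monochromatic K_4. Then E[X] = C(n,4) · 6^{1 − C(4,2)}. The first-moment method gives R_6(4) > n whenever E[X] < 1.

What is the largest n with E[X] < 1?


We need C(n, 4) · 6^{1 − 6} < 1, i.e. C(n, 4) < 6^{6 − 1} = 7776.
Check values of n near the boundary:
  n = 16: C(16, 4) = 1820; 1820 < 7776? YES
  n = 17: C(17, 4) = 2380; 2380 < 7776? YES
  n = 18: C(18, 4) = 3060; 3060 < 7776? YES
  n = 19: C(19, 4) = 3876; 3876 < 7776? YES
  n = 20: C(20, 4) = 4845; 4845 < 7776? YES
  n = 21: C(21, 4) = 5985; 5985 < 7776? YES
  n = 22: C(22, 4) = 7315; 7315 < 7776? YES
  n = 23: C(23, 4) = 8855; 8855 < 7776? NO
The largest n with C(n, 4) < 7776 is n = 22 (where E[X] = 7315/7776 ≈ 0.94072). Hence R_6(4) > 22, i.e. R_6(4) ≥ 23.

Largest n = 22; hence R_6(4) > 22.


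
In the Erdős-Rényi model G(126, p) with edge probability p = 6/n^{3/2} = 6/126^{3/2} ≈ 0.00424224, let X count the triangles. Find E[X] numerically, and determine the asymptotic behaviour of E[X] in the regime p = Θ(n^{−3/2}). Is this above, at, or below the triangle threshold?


Number of potential triangles: C(126, 3) = 325500.
Each occurs with probability p³ ≈ (0.00424224)³ ≈ 7.63460018e-08.
By linearity: E[X] = C(126, 3)·p³ ≈ 325500 · 7.63460018e-08 ≈ 0.024851.
Since α = 3/2 > 1, p = c/n^{3/2} = o(1/n) is below the triangle threshold p ~ 1/n. Asymptotically E[X] ~ (c³/6)·n^{3(1−α)} = (6³/6)·n^{-1.5} → 0, so by Markov's inequality G has no triangles w.h.p.

E[X] ≈ 0.024851; in regime p = Θ(1/n^{3/2}) E[X] tends to 0 (below the triangle threshold p ~ 1/n).


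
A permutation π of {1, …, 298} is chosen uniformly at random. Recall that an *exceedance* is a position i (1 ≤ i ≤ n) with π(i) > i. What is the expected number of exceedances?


Write X = Σ_{i=1}^{298} X_i, where X_i = 1_{π(i) > i}.
For each fixed i, π(i) is uniform over {1, …, 298} (marginal of a uniform permutation), so P[π(i) > i] = (n − i)/n. Summing: Σ_{i=1}^{298} (n − i)/n = (0 + 1 + … + 297)/298 = 298(298 − 1)/(2·298) = (298 − 1)/2.
Hence E[X] = Σ_{i=1}^{298} (298 − i)/298 = 297/2 ≈ 148.50000.

E[X] = 297/2 = 148.50000.


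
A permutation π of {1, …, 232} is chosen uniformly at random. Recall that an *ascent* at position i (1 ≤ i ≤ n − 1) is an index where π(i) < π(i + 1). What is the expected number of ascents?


Write X = Σ X_I over i = 1, …, 231, with X_I the indicator of one ascent.
There are 231 indicators.
For each fixed i, the pair (π(i), π(i+1)) is a uniformly random ordered pair of distinct values from {1, …, 232}; by symmetry P[π(i) < π(i+1)] = 1/2.
By linearity: E[X] = 231 · (1/2) = (232 − 1) · (1/2) = 231/2 ≈ 115.5000.

E[X] = 231/2 = 115.5000.


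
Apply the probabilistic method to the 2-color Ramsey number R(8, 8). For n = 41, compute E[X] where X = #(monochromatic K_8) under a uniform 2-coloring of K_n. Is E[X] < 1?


E[X] = C(41, 8) · 2^{1 − 28} = 95548245 · 2^{−27} = 95548245/134217728.
As a reduced fraction: E[X] = 95548245/134217728 ≈ 0.71189.
Is E[X] < 1? YES.
Since E[X] < 1, there exists a 2-coloring of K_{41} with no monochromatic K_8; hence R(8, 8) > 41.

E[X] = 95548245/134217728 ≈ 0.71189; E[X] < 1, so R(8, 8) > 41.


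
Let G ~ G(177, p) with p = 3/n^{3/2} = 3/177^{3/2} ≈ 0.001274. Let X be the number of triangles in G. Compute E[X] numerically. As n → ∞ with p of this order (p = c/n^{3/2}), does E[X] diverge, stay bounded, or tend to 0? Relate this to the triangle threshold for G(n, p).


Number of potential triangles: C(177, 3) = 908600.
Each occurs with probability p³ ≈ (0.001274)³ ≈ 2.067684e-09.
By linearity: E[X] = C(177, 3)·p³ ≈ 908600 · 2.067684e-09 ≈ 0.0019.
Since α = 3/2 > 1, p = c/n^{3/2} = o(1/n) is below the triangle threshold p ~ 1/n. Asymptotically E[X] ~ (c³/6)·n^{3(1−α)} = (3³/6)·n^{-1.5} → 0, so by Markov's inequality G has no triangles w.h.p.

E[X] ≈ 0.0019; in regime p = Θ(1/n^{3/2}) E[X] tends to 0 (below the triangle threshold p ~ 1/n).


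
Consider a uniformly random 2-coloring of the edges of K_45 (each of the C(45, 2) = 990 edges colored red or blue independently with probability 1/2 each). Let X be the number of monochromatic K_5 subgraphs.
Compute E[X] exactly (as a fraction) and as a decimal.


Let X = Σ_S X_S over the C(45, 5) = 1221759 subsets S of size 5, where X_S = 1 if the K_5 on S is monochromatic.
For a fixed S, the K_5 on S has C(5, 2) = 10 edges. P[all 10 edges red] = (1/2)^10, and likewise for blue, so P[monochromatic] = 2·(1/2)^10 = 2^{1 − 10} = 1/512.
By linearity of expectation: E[X] = C(45, 5) · 2^{1 − 10} = 1221759 · 1/512 = 1221759/512.
Numerically: E[X] ≈ 2386.248.

E[X] = C(45,5)·2^(1−C(5,2)) = 1221759/512 ≈ 2386.248.


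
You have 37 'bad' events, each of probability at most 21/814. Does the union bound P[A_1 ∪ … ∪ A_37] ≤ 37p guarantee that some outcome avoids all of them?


Union bound: P[∪_{i=1}^{37} A_i] ≤ Σ_i P[A_i] ≤ 37·p = 37·(21/814) = 21/22.
Numerically: 21/22 ≈ 0.954545.
Is 21/22 < 1? YES.
Since P[∪ A_i] ≤ 21/22 < 1, the complement has P[∩ A_i^c] ≥ 1 − 21/22 = 1/22 > 0, so some outcome avoids every A_i.

37·p = 21/22 ≈ 0.954545; existence CERTIFIED by the union bound.


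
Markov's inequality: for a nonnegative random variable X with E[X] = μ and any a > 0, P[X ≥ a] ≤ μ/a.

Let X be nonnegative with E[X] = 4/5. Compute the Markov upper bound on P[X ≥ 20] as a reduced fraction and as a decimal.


μ = E[X] = 4/5, a = 20.
Markov: P[X ≥ 20] ≤ μ/a = (4/5)/20 = 1/25.
Numerically: ≈ 0.040000.
(Since a = 20 > μ = 0.800000, the bound 1/25 is < 1 and informative.)

P[X ≥ 20] ≤ 1/25 ≈ 0.040000.


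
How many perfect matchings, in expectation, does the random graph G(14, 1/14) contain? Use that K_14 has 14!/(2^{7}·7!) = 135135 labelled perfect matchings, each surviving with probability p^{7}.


K_14 has 14!/(2^{7}·7!) = 135135 labelled perfect matchings.
For each such perfect matching H, let X_H = 1 if all 7 edges of H are present in G. Then P[X_H = 1] = p^{7} = (1/14)^{7} = 1/105413504.
By linearity of expectation: E[X] = Σ_H E[X_H] = 135135 · p^{7} = 135135 · 1/105413504 = 19305/15059072.
Numerically: E[X] ≈ 0.001282.

E[X] = 135135 · (1/14)^{7} = 19305/15059072 ≈ 0.001282.


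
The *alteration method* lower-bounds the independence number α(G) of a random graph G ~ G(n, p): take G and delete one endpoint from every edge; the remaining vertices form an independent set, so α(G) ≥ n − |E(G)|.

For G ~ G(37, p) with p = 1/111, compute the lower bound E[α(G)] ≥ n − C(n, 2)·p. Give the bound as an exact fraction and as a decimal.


E[|E(G)|] = C(37, 2)·p = 666 · (1/111) = 6.
E[α(G)] ≥ n − E[|E(G)|] = 37 − 6 = 31.
Numerically: ≈ 31.000.
(This is only a lower bound; the true E[α(G)] may be larger.)

E[α(G)] ≥ 31 ≈ 31.000.


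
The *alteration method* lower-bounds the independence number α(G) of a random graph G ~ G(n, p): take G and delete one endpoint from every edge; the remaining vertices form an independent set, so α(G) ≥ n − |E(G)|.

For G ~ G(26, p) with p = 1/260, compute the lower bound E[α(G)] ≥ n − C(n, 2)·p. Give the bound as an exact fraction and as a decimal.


E[|E(G)|] = C(26, 2)·p = 325 · (1/260) = 5/4.
E[α(G)] ≥ n − E[|E(G)|] = 26 − 5/4 = 99/4.
Numerically: ≈ 24.750000.
(This is only a lower bound; the true E[α(G)] may be larger.)

E[α(G)] ≥ 99/4 ≈ 24.750000.


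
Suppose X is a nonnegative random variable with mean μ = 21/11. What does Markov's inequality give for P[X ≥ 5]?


μ = E[X] = 21/11, a = 5.
Markov: P[X ≥ 5] ≤ μ/a = (21/11)/5 = 21/55.
Numerically: ≈ 0.3818.
(Since a = 5 > μ = 1.9091, the bound 21/55 is < 1 and informative.)

P[X ≥ 5] ≤ 21/55 ≈ 0.3818.


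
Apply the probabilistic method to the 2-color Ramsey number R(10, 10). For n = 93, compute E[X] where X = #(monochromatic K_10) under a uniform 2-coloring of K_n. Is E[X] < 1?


E[X] = C(93, 10) · 2^{1 − 45} = 8079421007658 · 2^{−44} = 8079421007658/17592186044416.
As a reduced fraction: E[X] = 4039710503829/8796093022208 ≈ 0.459262.
Is E[X] < 1? YES.
Since E[X] < 1, there exists a 2-coloring of K_{93} with no monochromatic K_10; hence R(10, 10) > 93.

E[X] = 4039710503829/8796093022208 ≈ 0.459262; E[X] < 1, so R(10, 10) > 93.


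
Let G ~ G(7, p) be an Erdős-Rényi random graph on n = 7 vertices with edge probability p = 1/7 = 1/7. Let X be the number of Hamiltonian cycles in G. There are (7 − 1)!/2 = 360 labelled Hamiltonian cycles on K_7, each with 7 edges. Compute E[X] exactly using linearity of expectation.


K_7 has (7 − 1)!/2 = 360 labelled Hamiltonian cycles.
For each such Hamiltonian cycle H, let X_H = 1 if all 7 edges of H are present in G. Then P[X_H = 1] = p^{7} = (1/7)^{7} = 1/823543.
By linearity: E[X] = Σ_H E[X_H] = 360 · p^{7} = 360 · 1/823543 = 360/823543.
Numerically: E[X] ≈ 0.000437.

E[X] = 360 · (1/7)^{7} = 360/823543 ≈ 0.000437.


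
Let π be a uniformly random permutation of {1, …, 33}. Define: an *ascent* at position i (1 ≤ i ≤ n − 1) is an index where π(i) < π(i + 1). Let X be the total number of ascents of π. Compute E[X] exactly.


Write X = Σ X_I over i = 1, …, 32, with X_I the indicator of one ascent.
There are 32 indicators.
For each fixed i, the pair (π(i), π(i+1)) is a uniformly random ordered pair of distinct values from {1, …, 33}; by symmetry P[π(i) < π(i+1)] = 1/2.
By linearity: E[X] = 32 · (1/2) = (33 − 1) · (1/2) = 16 ≈ 16.000.

E[X] = 16 = 16.000.


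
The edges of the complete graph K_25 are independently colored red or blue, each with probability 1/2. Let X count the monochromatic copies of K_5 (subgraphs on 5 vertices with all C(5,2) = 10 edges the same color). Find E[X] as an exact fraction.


Let X = Σ_S X_S over the C(25, 5) = 53130 subsets S of size 5, where X_S = 1 if the K_5 on S is monochromatic.
For a fixed S, the K_5 on S has C(5, 2) = 10 edges. P[all 10 edges red] = (1/2)^10, and likewise for blue, so P[monochromatic] = 2·(1/2)^10 = 2^{1 − 10} = 1/512.
By linearity: E[X] = C(25, 5) · 2^{1 − 10} = 53130 · 1/512 = 26565/256.
Numerically: E[X] ≈ 103.770.

E[X] = C(25,5)·2^(1−C(5,2)) = 26565/256 ≈ 103.770.


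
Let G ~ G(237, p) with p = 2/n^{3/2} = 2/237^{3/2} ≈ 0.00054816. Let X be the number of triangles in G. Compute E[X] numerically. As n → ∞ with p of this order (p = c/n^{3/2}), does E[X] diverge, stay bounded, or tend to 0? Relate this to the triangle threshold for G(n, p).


Number of potential triangles: C(237, 3) = 2190670.
Each occurs with probability p³ ≈ (0.00054816)³ ≈ 1.6471093e-10.
By linearity: E[X] = C(237, 3)·p³ ≈ 2190670 · 1.6471093e-10 ≈ 0.00036.
Since α = 3/2 > 1, p = c/n^{3/2} = o(1/n) is below the triangle threshold p ~ 1/n. Asymptotically E[X] ~ (c³/6)·n^{3(1−α)} = (2³/6)·n^{-1.5} → 0, so by Markov's inequality G has no triangles w.h.p.

E[X] ≈ 0.00036; in regime p = Θ(1/n^{3/2}) E[X] tends to 0 (below the triangle threshold p ~ 1/n).


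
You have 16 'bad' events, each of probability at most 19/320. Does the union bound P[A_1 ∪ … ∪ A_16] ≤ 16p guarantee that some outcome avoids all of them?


Union bound: P[∪_{i=1}^{16} A_i] ≤ Σ_i P[A_i] ≤ 16·p = 16·(19/320) = 19/20.
Numerically: 19/20 ≈ 0.950000.
Is 19/20 < 1? YES.
Since P[∪ A_i] ≤ 19/20 < 1, the complement has P[∩ A_i^c] ≥ 1 − 19/20 = 1/20 > 0, so some outcome avoids every A_i.

16·p = 19/20 ≈ 0.950000; existence CERTIFIED by the union bound.


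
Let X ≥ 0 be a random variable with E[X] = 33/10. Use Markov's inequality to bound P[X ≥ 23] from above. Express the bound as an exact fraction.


μ = E[X] = 33/10, a = 23.
Markov: P[X ≥ 23] ≤ μ/a = (33/10)/23 = 33/230.
Numerically: ≈ 0.1435.
(Since a = 23 > μ = 3.3000, the bound 33/230 is < 1 and informative.)

P[X ≥ 23] ≤ 33/230 ≈ 0.1435.


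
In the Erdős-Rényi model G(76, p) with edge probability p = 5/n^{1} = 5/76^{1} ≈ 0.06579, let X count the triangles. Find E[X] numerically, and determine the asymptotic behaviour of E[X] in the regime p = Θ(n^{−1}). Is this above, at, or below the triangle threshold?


Number of potential triangles: C(76, 3) = 70300.
Each occurs with probability p³ ≈ (0.06579)³ ≈ 2.847536e-04.
By linearity: E[X] = C(76, 3)·p³ ≈ 70300 · 2.847536e-04 ≈ 20.0182.
Here α = 1, so p = 5/n is exactly at the triangle threshold p ~ 1/n. Asymptotically E[X] → c³/6 = 5³/6 = 125/6 ≈ 20.8333, a bounded constant. In this regime the triangle count is asymptotically Poisson(c³/6).

E[X] ≈ 20.0182; in regime p = Θ(1/n^{1}) E[X] stays bounded (at the triangle threshold p ~ 1/n).


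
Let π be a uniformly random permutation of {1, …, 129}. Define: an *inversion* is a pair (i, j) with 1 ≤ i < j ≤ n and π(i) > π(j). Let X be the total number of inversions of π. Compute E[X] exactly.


Write X = Σ X_I over the C(129, 2) = 8256 pairs i < j, with X_I the indicator of one inversion.
There are 8256 indicators.
For each fixed pair i < j, the values π(i) and π(j) are two distinct elements of {1, …, 129} in uniformly random order; by symmetry P[π(i) > π(j)] = 1/2.
By linearity: E[X] = 8256 · (1/2) = C(129, 2) · (1/2) = 8256/2 = 4128 ≈ 4128.000.

E[X] = 4128 = 4128.000.


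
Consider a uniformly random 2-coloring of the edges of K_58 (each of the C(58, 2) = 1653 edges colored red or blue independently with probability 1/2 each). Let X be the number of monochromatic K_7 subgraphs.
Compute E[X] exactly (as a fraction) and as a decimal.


Let X = Σ_S X_S over the C(58, 7) = 300674088 subsets S of size 7, where X_S = 1 if the K_7 on S is monochromatic.
For a fixed S, the K_7 on S has C(7, 2) = 21 edges. P[all 21 edges red] = (1/2)^21, and likewise for blue, so P[monochromatic] = 2·(1/2)^21 = 2^{1 − 21} = 1/1048576.
By linearity: E[X] = C(58, 7) · 2^{1 − 21} = 300674088 · 1/1048576 = 37584261/131072.
Numerically: E[X] ≈ 286.7452.

E[X] = C(58,7)·2^(1−C(7,2)) = 37584261/131072 ≈ 286.7452.


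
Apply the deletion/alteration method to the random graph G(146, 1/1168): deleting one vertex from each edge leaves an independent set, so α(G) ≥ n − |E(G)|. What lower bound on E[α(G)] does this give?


E[|E(G)|] = C(146, 2)·p = 10585 · (1/1168) = 145/16.
E[α(G)] ≥ n − E[|E(G)|] = 146 − 145/16 = 2191/16.
Numerically: ≈ 136.9375.
(This is only a lower bound; the true E[α(G)] may be larger.)

E[α(G)] ≥ 2191/16 ≈ 136.9375.


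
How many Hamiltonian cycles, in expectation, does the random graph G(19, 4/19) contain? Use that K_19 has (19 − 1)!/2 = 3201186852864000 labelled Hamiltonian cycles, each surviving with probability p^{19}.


K_19 has (19 − 1)!/2 = 3201186852864000 labelled Hamiltonian cycles.
For each such Hamiltonian cycle H, let X_H = 1 if all 19 edges of H are present in G. Then P[X_H = 1] = p^{19} = (4/19)^{19} = 274877906944/1978419655660313589123979.
By linearity of expectation: E[X] = Σ_H E[X_H] = 3201186852864000 · p^{19} = 3201186852864000 · 274877906944/1978419655660313589123979 = 879935541851906811887616000/1978419655660313589123979.
Numerically: E[X] ≈ 444.77.

E[X] = 3201186852864000 · (4/19)^{19} = 879935541851906811887616000/1978419655660313589123979 ≈ 444.77.


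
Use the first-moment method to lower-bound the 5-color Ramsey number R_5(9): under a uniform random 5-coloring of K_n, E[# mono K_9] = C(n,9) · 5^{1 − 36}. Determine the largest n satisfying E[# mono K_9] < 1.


We need C(n, 9) · 5^{1 − 36} < 1, i.e. C(n, 9) < 5^{36 − 1} = 2910383045673370361328125.
Check values of n near the boundary:
  n = 2168: C(2168, 9) = 2867804175977929537095120; 2867804175977929537095120 < 2910383045673370361328125? YES
  n = 2169: C(2169, 9) = 2879753360044504243499683; 2879753360044504243499683 < 2910383045673370361328125? YES
  n = 2170: C(2170, 9) = 2891746779868845075610510; 2891746779868845075610510 < 2910383045673370361328125? YES
  n = 2171: C(2171, 9) = 2903784578674959601827205; 2903784578674959601827205 < 2910383045673370361328125? YES
  n = 2172: C(2172, 9) = 2915866900084148060642020; 2915866900084148060642020 < 2910383045673370361328125? NO
  n = 2173: C(2173, 9) = 2927993888115921319674265; 2927993888115921319674265 < 2910383045673370361328125? NO
The largest n with C(n, 9) < 2910383045673370361328125 is n = 2171 (where E[X] = 580756915734991920365441/582076609134674072265625 ≈ 0.998). Hence R_5(9) > 2171, i.e. R_5(9) ≥ 2172.

Largest n = 2171; hence R_5(9) > 2171.


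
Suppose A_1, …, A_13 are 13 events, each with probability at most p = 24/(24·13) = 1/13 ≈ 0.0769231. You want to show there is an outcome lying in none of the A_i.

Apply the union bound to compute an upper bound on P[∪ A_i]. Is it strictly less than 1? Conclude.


Union bound: P[∪_{i=1}^{13} A_i] ≤ Σ_i P[A_i] ≤ 13·p = 13·(1/13) = 1.
Numerically: 1 ≈ 1.0000000.
Is 1 < 1? NO.
Since the bound 1 is ≥ 1, the union bound is uninformative here; it does NOT by itself certify existence.

13·p = 1 ≈ 1.0000000; existence NOT certified by the union bound.


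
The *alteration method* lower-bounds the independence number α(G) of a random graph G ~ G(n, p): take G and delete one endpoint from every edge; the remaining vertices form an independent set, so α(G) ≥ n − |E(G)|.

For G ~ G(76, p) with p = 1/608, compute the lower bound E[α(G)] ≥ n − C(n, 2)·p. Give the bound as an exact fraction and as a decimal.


E[|E(G)|] = C(76, 2)·p = 2850 · (1/608) = 75/16.
E[α(G)] ≥ n − E[|E(G)|] = 76 − 75/16 = 1141/16.
Numerically: ≈ 71.312500.
(This is only a lower bound; the true E[α(G)] may be larger.)

E[α(G)] ≥ 1141/16 ≈ 71.312500.


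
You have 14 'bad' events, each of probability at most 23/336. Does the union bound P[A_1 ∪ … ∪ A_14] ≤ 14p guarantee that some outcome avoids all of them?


Union bound: P[∪_{i=1}^{14} A_i] ≤ Σ_i P[A_i] ≤ 14·p = 14·(23/336) = 23/24.
Numerically: 23/24 ≈ 0.9583333.
Is 23/24 < 1? YES.
Since P[∪ A_i] ≤ 23/24 < 1, the complement has P[∩ A_i^c] ≥ 1 − 23/24 = 1/24 > 0, so some outcome avoids every A_i.

14·p = 23/24 ≈ 0.9583333; existence CERTIFIED by the union bound.


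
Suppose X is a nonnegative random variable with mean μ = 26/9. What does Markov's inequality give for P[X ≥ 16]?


μ = E[X] = 26/9, a = 16.
Markov: P[X ≥ 16] ≤ μ/a = (26/9)/16 = 13/72.
Numerically: ≈ 0.181.
(Since a = 16 > μ = 2.889, the bound 13/72 is < 1 and informative.)

P[X ≥ 16] ≤ 13/72 ≈ 0.181.


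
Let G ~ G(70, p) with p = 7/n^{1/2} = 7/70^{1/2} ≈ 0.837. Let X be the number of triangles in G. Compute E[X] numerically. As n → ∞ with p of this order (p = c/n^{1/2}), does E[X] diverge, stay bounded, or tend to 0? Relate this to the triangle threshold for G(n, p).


Number of potential triangles: C(70, 3) = 54740.
Each occurs with probability p³ ≈ (0.837)³ ≈ 5.85662e-01.
By linearity: E[X] = C(70, 3)·p³ ≈ 54740 · 5.85662e-01 ≈ 32059.139.
Since α = 1/2 < 1, p = c/n^{1/2} ≫ 1/n is above the triangle threshold p ~ 1/n. Asymptotically E[X] ~ (c³/6)·n^{3(1−α)} = (7³/6)·n^{1.5} → ∞; triangles are abundant w.h.p.

E[X] ≈ 32059.139; in regime p = Θ(1/n^{1/2}) E[X] diverges (above the triangle threshold p ~ 1/n).


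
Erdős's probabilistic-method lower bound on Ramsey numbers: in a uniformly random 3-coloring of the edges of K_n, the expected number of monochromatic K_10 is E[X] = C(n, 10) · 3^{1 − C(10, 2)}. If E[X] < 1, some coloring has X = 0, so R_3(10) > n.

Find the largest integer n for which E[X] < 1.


We need C(n, 10) · 3^{1 − 45} < 1, i.e. C(n, 10) < 3^{45 − 1} = 984770902183611232881.
Check values of n near the boundary:
  n = 567: C(567, 10) = 873787071273467749398; 873787071273467749398 < 984770902183611232881? YES
  n = 568: C(568, 10) = 889446337783744949208; 889446337783744949208 < 984770902183611232881? YES
  n = 569: C(569, 10) = 905357721286137524328; 905357721286137524328 < 984770902183611232881? YES
  n = 570: C(570, 10) = 921524823451961408691; 921524823451961408691 < 984770902183611232881? YES
  n = 571: C(571, 10) = 937951290893172842001; 937951290893172842001 < 984770902183611232881? YES
  n = 572: C(572, 10) = 954640815642161682606; 954640815642161682606 < 984770902183611232881? YES
  n = 573: C(573, 10) = 971597135635805762226; 971597135635805762226 < 984770902183611232881? YES
  n = 574: C(574, 10) = 988824035203816502691; 988824035203816502691 < 984770902183611232881? NO
The largest n with C(n, 10) < 984770902183611232881 is n = 573 (where E[X] = 35985079097622435638/36472996377170786403 ≈ 0.987). Hence R_3(10) > 573, i.e. R_3(10) ≥ 574.

Largest n = 573; hence R_3(10) > 573.


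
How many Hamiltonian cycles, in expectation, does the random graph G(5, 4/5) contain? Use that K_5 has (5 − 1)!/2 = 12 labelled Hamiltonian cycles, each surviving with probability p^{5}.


K_5 has (5 − 1)!/2 = 12 labelled Hamiltonian cycles.
For each such Hamiltonian cycle H, let X_H = 1 if all 5 edges of H are present in G. Then P[X_H = 1] = p^{5} = (4/5)^{5} = 1024/3125.
By linearity of expectation: E[X] = Σ_H E[X_H] = 12 · p^{5} = 12 · 1024/3125 = 12288/3125.
Numerically: E[X] ≈ 3.9322.

E[X] = 12 · (4/5)^{5} = 12288/3125 ≈ 3.9322.


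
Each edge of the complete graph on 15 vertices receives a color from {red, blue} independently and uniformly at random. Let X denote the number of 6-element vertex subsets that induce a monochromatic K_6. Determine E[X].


Let X = Σ_S X_S over the C(15, 6) = 5005 subsets S of size 6, where X_S = 1 if the K_6 on S is monochromatic.
For a fixed S, the K_6 on S has C(6, 2) = 15 edges. P[all 15 edges red] = (1/2)^15, and likewise for blue, so P[monochromatic] = 2·(1/2)^15 = 2^{1 − 15} = 1/16384.
By linearity of expectation: E[X] = C(15, 6) · 2^{1 − 15} = 5005 · 1/16384 = 5005/16384.
Numerically: E[X] ≈ 0.305481.

E[X] = C(15,6)·2^(1−C(6,2)) = 5005/16384 ≈ 0.305481.


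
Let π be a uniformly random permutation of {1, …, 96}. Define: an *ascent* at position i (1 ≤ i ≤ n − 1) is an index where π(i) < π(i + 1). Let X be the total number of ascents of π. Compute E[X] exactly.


Write X = Σ X_I over i = 1, …, 95, with X_I the indicator of one ascent.
There are 95 indicators.
For each fixed i, the pair (π(i), π(i+1)) is a uniformly random ordered pair of distinct values from {1, …, 96}; by symmetry P[π(i) < π(i+1)] = 1/2.
By linearity: E[X] = 95 · (1/2) = (96 − 1) · (1/2) = 95/2 ≈ 47.50000.

E[X] = 95/2 = 47.50000.


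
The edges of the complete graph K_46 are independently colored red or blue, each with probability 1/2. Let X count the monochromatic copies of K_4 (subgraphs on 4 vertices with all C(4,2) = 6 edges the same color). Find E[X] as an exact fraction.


Let X = Σ_S X_S over the C(46, 4) = 163185 subsets S of size 4, where X_S = 1 if the K_4 on S is monochromatic.
For a fixed S, the K_4 on S has C(4, 2) = 6 edges. P[all 6 edges red] = (1/2)^6, and likewise for blue, so P[monochromatic] = 2·(1/2)^6 = 2^{1 − 6} = 1/32.
By linearity: E[X] = C(46, 4) · 2^{1 − 6} = 163185 · 1/32 = 163185/32.
Numerically: E[X] ≈ 5099.53125.

E[X] = C(46,4)·2^(1−C(4,2)) = 163185/32 ≈ 5099.53125.


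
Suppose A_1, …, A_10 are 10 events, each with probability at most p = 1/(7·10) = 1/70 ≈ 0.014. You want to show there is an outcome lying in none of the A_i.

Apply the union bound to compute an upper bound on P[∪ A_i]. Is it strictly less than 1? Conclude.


Union bound: P[∪_{i=1}^{10} A_i] ≤ Σ_i P[A_i] ≤ 10·p = 10·(1/70) = 1/7.
Numerically: 1/7 ≈ 0.143.
Is 1/7 < 1? YES.
Since P[∪ A_i] ≤ 1/7 < 1, the complement has P[∩ A_i^c] ≥ 1 − 1/7 = 6/7 > 0, so some outcome avoids every A_i.

10·p = 1/7 ≈ 0.143; existence CERTIFIED by the union bound.


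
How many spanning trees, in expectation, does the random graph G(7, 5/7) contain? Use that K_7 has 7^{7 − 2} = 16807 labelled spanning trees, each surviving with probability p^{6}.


K_7 has 7^{7 − 2} = 16807 labelled spanning trees.
For each such spanning tree H, let X_H = 1 if all 6 edges of H are present in G. Then P[X_H = 1] = p^{6} = (5/7)^{6} = 15625/117649.
By linearity: E[X] = Σ_H E[X_H] = 16807 · p^{6} = 16807 · 15625/117649 = 15625/7.
Numerically: E[X] ≈ 2232.

E[X] = 16807 · (5/7)^{6} = 15625/7 ≈ 2232.


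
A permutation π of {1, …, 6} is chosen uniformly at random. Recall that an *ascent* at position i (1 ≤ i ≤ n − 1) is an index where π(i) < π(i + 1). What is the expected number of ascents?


Write X = Σ X_I over i = 1, …, 5, with X_I the indicator of one ascent.
There are 5 indicators.
For each fixed i, the pair (π(i), π(i+1)) is a uniformly random ordered pair of distinct values from {1, …, 6}; by symmetry P[π(i) < π(i+1)] = 1/2.
By linearity: E[X] = 5 · (1/2) = (6 − 1) · (1/2) = 5/2 ≈ 2.5000.

E[X] = 5/2 = 2.5000.


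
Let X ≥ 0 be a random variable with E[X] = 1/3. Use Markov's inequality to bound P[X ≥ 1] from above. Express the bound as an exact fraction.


μ = E[X] = 1/3, a = 1.
Markov: P[X ≥ 1] ≤ μ/a = (1/3)/1 = 1/3.
Numerically: ≈ 0.3333.
(Since a = 1 > μ = 0.3333, the bound 1/3 is < 1 and informative.)

P[X ≥ 1] ≤ 1/3 ≈ 0.3333.


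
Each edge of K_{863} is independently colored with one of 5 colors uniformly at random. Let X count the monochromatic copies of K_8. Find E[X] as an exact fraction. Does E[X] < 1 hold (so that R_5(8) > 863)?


E[X] = C(863, 8) · 5^{1 − 28} = 7386423071602617757 · 5^{−27} = 7386423071602617757/7450580596923828125.
As a reduced fraction: E[X] = 7386423071602617757/7450580596923828125 ≈ 0.991.
Is E[X] < 1? YES.
Since E[X] < 1, there exists a 5-coloring of K_{863} with no monochromatic K_8; hence R_5(8) > 863.

E[X] = 7386423071602617757/7450580596923828125 ≈ 0.991; E[X] < 1, so R_5(8) > 863.


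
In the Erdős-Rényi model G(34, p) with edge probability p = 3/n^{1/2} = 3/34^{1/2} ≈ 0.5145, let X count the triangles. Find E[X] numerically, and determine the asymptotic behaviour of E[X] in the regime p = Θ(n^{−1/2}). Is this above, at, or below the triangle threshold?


Number of potential triangles: C(34, 3) = 5984.
Each occurs with probability p³ ≈ (0.5145)³ ≈ 1.361901e-01.
By linearity: E[X] = C(34, 3)·p³ ≈ 5984 · 1.361901e-01 ≈ 814.9613.
Since α = 1/2 < 1, p = c/n^{1/2} ≫ 1/n is above the triangle threshold p ~ 1/n. Asymptotically E[X] ~ (c³/6)·n^{3(1−α)} = (3³/6)·n^{1.5} → ∞; triangles are abundant w.h.p.

E[X] ≈ 814.9613; in regime p = Θ(1/n^{1/2}) E[X] diverges (above the triangle threshold p ~ 1/n).


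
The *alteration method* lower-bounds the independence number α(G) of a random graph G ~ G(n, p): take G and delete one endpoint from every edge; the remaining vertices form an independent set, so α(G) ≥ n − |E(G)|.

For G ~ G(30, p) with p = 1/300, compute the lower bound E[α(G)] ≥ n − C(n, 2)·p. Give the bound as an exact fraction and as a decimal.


E[|E(G)|] = C(30, 2)·p = 435 · (1/300) = 29/20.
E[α(G)] ≥ n − E[|E(G)|] = 30 − 29/20 = 571/20.
Numerically: ≈ 28.550.
(This is only a lower bound; the true E[α(G)] may be larger.)

E[α(G)] ≥ 571/20 ≈ 28.550.


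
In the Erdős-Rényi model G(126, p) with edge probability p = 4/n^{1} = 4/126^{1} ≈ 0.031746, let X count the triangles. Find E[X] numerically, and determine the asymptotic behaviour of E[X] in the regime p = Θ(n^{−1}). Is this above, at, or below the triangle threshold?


Number of potential triangles: C(126, 3) = 325500.
Each occurs with probability p³ ≈ (0.031746)³ ≈ 3.1993985e-05.
By linearity: E[X] = C(126, 3)·p³ ≈ 325500 · 3.1993985e-05 ≈ 10.41404.
Here α = 1, so p = 4/n is exactly at the triangle threshold p ~ 1/n. Asymptotically E[X] → c³/6 = 4³/6 = 32/3 ≈ 10.66667, a bounded constant. In this regime the triangle count is asymptotically Poisson(c³/6).

E[X] ≈ 10.41404; in regime p = Θ(1/n^{1}) E[X] stays bounded (at the triangle threshold p ~ 1/n).


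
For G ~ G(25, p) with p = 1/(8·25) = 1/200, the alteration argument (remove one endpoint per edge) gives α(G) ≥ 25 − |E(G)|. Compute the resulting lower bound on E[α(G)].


E[|E(G)|] = C(25, 2)·p = 300 · (1/200) = 3/2.
E[α(G)] ≥ n − E[|E(G)|] = 25 − 3/2 = 47/2.
Numerically: ≈ 23.500000.
(This is only a lower bound; the true E[α(G)] may be larger.)

E[α(G)] ≥ 47/2 ≈ 23.500000.


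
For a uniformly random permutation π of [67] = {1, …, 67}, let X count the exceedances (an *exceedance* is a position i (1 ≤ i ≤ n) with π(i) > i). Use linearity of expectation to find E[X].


Write X = Σ_{i=1}^{67} X_i, where X_i = 1_{π(i) > i}.
For each fixed i, π(i) is uniform over {1, …, 67} (marginal of a uniform permutation), so P[π(i) > i] = (n − i)/n. Summing: Σ_{i=1}^{67} (n − i)/n = (0 + 1 + … + 66)/67 = 67(67 − 1)/(2·67) = (67 − 1)/2.
Hence E[X] = Σ_{i=1}^{67} (67 − i)/67 = 33 ≈ 33.000000.

E[X] = 33 = 33.000000.


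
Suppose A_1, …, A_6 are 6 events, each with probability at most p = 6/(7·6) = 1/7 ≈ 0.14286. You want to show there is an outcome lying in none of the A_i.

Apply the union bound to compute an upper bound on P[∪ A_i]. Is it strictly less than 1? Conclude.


Union bound: P[∪_{i=1}^{6} A_i] ≤ Σ_i P[A_i] ≤ 6·p = 6·(1/7) = 6/7.
Numerically: 6/7 ≈ 0.85714.
Is 6/7 < 1? YES.
Since P[∪ A_i] ≤ 6/7 < 1, the complement has P[∩ A_i^c] ≥ 1 − 6/7 = 1/7 > 0, so some outcome avoids every A_i.

6·p = 6/7 ≈ 0.85714; existence CERTIFIED by the union bound.


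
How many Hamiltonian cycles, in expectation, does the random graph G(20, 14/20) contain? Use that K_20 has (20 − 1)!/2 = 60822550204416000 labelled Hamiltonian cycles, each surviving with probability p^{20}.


K_20 has (20 − 1)!/2 = 60822550204416000 labelled Hamiltonian cycles.
For each such Hamiltonian cycle H, let X_H = 1 if all 20 edges of H are present in G. Then P[X_H = 1] = p^{20} = (7/10)^{20} = 79792266297612001/100000000000000000000.
By linearity: E[X] = Σ_H E[X_H] = 60822550204416000 · p^{20} = 60822550204416000 · 79792266297612001/100000000000000000000 = 1184855742873690605203907421/24414062500000.
Numerically: E[X] ≈ 4.85e+13.

E[X] = 60822550204416000 · (7/10)^{20} = 1184855742873690605203907421/24414062500000 ≈ 4.85e+13.


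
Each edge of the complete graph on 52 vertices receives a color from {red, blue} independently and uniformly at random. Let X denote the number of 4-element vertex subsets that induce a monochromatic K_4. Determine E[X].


Let X = Σ_S X_S over the C(52, 4) = 270725 subsets S of size 4, where X_S = 1 if the K_4 on S is monochromatic.
For a fixed S, the K_4 on S has C(4, 2) = 6 edges. P[all 6 edges red] = (1/2)^6, and likewise for blue, so P[monochromatic] = 2·(1/2)^6 = 2^{1 − 6} = 1/32.
Summing: E[X] = C(52, 4) · 2^{1 − 6} = 270725 · 1/32 = 270725/32.
Numerically: E[X] ≈ 8460.1562.

E[X] = C(52,4)·2^(1−C(4,2)) = 270725/32 ≈ 8460.1562.


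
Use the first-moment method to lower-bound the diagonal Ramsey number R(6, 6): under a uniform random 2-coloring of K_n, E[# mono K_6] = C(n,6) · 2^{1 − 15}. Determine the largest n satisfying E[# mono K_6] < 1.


We need C(n, 6) · 2^{1 − 15} < 1, i.e. C(n, 6) < 2^{15 − 1} = 16384.
Check values of n near the boundary:
  n = 14: C(14, 6) = 3003; 3003 < 16384? YES
  n = 15: C(15, 6) = 5005; 5005 < 16384? YES
  n = 16: C(16, 6) = 8008; 8008 < 16384? YES
  n = 17: C(17, 6) = 12376; 12376 < 16384? YES
  n = 18: C(18, 6) = 18564; 18564 < 16384? NO
  n = 19: C(19, 6) = 27132; 27132 < 16384? NO
  n = 20: C(20, 6) = 38760; 38760 < 16384? NO
The largest n with C(n, 6) < 16384 is n = 17 (where E[X] = 1547/2048 ≈ 0.75537). Hence R(6, 6) > 17, i.e. R(6, 6) ≥ 18.

Largest n = 17; hence R(6, 6) > 17.


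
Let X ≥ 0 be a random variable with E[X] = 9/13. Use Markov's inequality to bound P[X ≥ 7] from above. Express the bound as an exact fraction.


μ = E[X] = 9/13, a = 7.
Markov: P[X ≥ 7] ≤ μ/a = (9/13)/7 = 9/91.
Numerically: ≈ 0.09890.
(Since a = 7 > μ = 0.69231, the bound 9/91 is < 1 and informative.)

P[X ≥ 7] ≤ 9/91 ≈ 0.09890.
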